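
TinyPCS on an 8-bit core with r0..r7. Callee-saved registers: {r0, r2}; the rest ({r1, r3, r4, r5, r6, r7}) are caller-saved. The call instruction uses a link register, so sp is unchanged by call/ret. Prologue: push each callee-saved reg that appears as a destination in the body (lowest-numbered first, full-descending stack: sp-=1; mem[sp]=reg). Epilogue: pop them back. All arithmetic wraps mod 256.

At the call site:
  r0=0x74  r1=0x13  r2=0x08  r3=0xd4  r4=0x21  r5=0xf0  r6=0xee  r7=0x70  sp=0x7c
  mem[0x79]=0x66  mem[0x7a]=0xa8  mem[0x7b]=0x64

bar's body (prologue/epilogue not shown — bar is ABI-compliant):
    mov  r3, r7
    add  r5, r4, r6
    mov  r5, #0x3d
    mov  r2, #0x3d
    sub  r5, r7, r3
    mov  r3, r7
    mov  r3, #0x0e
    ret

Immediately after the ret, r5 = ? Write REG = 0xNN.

prologue: push r2 -> mem[0x7b]=0x08, sp=0x7b
body[0] mov  r3, r7 -> r3=0x70
body[1] add  r5, r4, r6 -> r5=0x0f
body[2] mov  r5, #0x3d -> r5=0x3d
body[3] mov  r2, #0x3d -> r2=0x3d
body[4] sub  r5, r7, r3 -> r5=0x00
body[5] mov  r3, r7 -> r3=0x70
body[6] mov  r3, #0x0e -> r3=0x0e
epilogue: pop r2=0x08, sp=0x7c
r5 is caller-saved -> body value

REG = 0x00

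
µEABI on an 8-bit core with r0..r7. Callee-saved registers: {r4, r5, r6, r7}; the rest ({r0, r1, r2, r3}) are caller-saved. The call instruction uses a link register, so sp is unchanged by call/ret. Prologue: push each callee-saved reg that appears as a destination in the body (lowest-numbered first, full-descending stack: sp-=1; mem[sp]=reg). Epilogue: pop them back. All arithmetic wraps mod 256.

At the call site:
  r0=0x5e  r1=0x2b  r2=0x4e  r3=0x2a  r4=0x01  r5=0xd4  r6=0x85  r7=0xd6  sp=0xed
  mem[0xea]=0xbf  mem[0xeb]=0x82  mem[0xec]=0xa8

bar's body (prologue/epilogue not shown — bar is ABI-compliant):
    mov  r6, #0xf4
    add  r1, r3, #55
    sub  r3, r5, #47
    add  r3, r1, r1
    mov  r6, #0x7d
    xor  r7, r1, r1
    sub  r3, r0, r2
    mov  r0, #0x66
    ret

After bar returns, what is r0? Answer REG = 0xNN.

prologue: push r6 → mem[0xec]=0x85, sp=0xec
prologue: push r7 → mem[0xeb]=0xd6, sp=0xeb
body[0] mov  r6, #0xf4 → r6=0xf4
body[1] add  r1, r3, #55 → r1=0x61
body[2] sub  r3, r5, #47 → r3=0xa5
body[3] add  r3, r1, r1 → r3=0xc2
body[4] mov  r6, #0x7d → r6=0x7d
body[5] xor  r7, r1, r1 → r7=0x00
body[6] sub  r3, r0, r2 → r3=0x10
body[7] mov  r0, #0x66 → r0=0x66
epilogue: pop r7=0xd6, sp=0xec
epilogue: pop r6=0x85, sp=0xed
r0 is caller-saved → body value

REG = 0x66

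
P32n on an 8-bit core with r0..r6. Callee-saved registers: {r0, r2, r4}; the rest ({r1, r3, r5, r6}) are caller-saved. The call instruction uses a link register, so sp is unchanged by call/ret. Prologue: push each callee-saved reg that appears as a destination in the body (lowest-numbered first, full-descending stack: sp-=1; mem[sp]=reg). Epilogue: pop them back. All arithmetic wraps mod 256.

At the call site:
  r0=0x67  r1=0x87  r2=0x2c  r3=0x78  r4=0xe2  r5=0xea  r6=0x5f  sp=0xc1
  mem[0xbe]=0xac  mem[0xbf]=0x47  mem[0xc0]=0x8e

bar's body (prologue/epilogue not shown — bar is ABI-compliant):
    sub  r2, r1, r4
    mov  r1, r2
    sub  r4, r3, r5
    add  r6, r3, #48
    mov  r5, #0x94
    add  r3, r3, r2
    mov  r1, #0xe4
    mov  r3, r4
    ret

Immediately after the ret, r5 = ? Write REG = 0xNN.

REG = 0x94

prologue: push r2 -> mem[0xc0]=0x2c, sp=0xc0
prologue: push r4 -> mem[0xbf]=0xe2, sp=0xbf
body[0] sub  r2, r1, r4 -> r2=0xa5
body[1] mov  r1, r2 -> r1=0xa5
body[2] sub  r4, r3, r5 -> r4=0x8e
body[3] add  r6, r3, #48 -> r6=0xa8
body[4] mov  r5, #0x94 -> r5=0x94
body[5] add  r3, r3, r2 -> r3=0x1d
body[6] mov  r1, #0xe4 -> r1=0xe4
body[7] mov  r3, r4 -> r3=0x8e
epilogue: pop r4=0xe2, sp=0xc0
epilogue: pop r2=0x2c, sp=0xc1
r5 is caller-saved -> body value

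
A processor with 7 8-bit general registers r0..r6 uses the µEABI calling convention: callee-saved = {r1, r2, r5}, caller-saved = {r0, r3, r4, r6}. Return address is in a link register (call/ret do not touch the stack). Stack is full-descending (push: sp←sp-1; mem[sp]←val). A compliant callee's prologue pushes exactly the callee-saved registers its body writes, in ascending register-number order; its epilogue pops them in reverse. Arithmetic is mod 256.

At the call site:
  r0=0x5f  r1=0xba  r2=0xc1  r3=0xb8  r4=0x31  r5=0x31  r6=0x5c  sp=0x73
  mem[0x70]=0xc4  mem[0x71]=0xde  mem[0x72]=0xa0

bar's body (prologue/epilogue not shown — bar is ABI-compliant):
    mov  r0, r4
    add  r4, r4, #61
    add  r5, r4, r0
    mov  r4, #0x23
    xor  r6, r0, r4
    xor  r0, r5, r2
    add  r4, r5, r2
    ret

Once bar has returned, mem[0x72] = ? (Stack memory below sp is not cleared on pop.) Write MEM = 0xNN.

MEM = 0x31

prologue: push r5 → mem[0x72]=0x31, sp=0x72
body[0] mov  r0, r4 → r0=0x31
body[1] add  r4, r4, #61 → r4=0x6e
body[2] add  r5, r4, r0 → r5=0x9f
body[3] mov  r4, #0x23 → r4=0x23
body[4] xor  r6, r0, r4 → r6=0x12
body[5] xor  r0, r5, r2 → r0=0x5e
body[6] add  r4, r5, r2 → r4=0x60
epilogue: pop r5=0x31, sp=0x73
prologue pushed ['r5'] at ['0x72']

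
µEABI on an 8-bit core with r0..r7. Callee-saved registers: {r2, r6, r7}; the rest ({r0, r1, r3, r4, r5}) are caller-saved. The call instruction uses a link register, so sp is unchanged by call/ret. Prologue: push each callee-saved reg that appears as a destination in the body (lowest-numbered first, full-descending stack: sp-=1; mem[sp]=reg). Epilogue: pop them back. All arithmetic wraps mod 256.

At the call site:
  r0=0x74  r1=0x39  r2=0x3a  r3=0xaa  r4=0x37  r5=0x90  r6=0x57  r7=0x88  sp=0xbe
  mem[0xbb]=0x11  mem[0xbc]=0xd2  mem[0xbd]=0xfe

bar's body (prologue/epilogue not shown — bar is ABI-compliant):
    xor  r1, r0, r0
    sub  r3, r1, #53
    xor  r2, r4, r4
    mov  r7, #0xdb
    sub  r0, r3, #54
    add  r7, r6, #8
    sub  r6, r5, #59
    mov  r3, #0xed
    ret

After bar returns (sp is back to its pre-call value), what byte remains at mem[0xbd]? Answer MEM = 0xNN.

prologue: push r2 -> mem[0xbd]=0x3a, sp=0xbd
prologue: push r6 -> mem[0xbc]=0x57, sp=0xbc
prologue: push r7 -> mem[0xbb]=0x88, sp=0xbb
body[0] xor  r1, r0, r0 -> r1=0x00
body[1] sub  r3, r1, #53 -> r3=0xcb
body[2] xor  r2, r4, r4 -> r2=0x00
body[3] mov  r7, #0xdb -> r7=0xdb
body[4] sub  r0, r3, #54 -> r0=0x95
body[5] add  r7, r6, #8 -> r7=0x5f
body[6] sub  r6, r5, #59 -> r6=0x55
body[7] mov  r3, #0xed -> r3=0xed
epilogue: pop r7=0x88, sp=0xbc
epilogue: pop r6=0x57, sp=0xbd
epilogue: pop r2=0x3a, sp=0xbe
prologue pushed ['r2', 'r6', 'r7'] at ['0xbd', '0xbc', '0xbb']

MEM = 0x3a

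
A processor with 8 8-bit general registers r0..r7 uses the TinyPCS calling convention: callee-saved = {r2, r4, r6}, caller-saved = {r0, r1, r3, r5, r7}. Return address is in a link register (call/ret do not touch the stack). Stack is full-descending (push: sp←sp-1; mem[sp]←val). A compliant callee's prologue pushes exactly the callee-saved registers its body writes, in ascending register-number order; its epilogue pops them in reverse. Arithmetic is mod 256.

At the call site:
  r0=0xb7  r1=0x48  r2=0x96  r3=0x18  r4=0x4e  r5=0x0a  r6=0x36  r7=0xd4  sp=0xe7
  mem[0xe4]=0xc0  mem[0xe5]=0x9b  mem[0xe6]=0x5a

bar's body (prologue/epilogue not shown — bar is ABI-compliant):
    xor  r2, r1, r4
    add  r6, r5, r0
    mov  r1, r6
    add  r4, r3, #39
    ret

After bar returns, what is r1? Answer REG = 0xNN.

prologue: push r2 → mem[0xe6]=0x96, sp=0xe6
prologue: push r4 → mem[0xe5]=0x4e, sp=0xe5
prologue: push r6 → mem[0xe4]=0x36, sp=0xe4
body[0] xor  r2, r1, r4 → r2=0x06
body[1] add  r6, r5, r0 → r6=0xc1
body[2] mov  r1, r6 → r1=0xc1
body[3] add  r4, r3, #39 → r4=0x3f
epilogue: pop r6=0x36, sp=0xe5
epilogue: pop r4=0x4e, sp=0xe6
epilogue: pop r2=0x96, sp=0xe7
r1 is caller-saved → body value

REG = 0xc1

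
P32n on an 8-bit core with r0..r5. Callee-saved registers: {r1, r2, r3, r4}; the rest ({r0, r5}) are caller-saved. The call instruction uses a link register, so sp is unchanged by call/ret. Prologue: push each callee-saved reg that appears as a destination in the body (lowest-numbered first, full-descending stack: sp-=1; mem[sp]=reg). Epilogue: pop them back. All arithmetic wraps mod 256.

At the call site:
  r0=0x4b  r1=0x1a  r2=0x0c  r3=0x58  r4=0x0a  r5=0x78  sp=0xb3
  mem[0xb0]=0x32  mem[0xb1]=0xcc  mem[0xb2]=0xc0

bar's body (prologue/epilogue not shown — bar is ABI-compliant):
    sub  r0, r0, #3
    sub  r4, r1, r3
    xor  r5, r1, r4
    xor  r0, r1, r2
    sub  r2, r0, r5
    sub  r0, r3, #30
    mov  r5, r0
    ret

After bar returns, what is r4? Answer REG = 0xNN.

REG = 0x0a

prologue: push r2 → mem[0xb2]=0x0c, sp=0xb2
prologue: push r4 → mem[0xb1]=0x0a, sp=0xb1
body[0] sub  r0, r0, #3 → r0=0x48
body[1] sub  r4, r1, r3 → r4=0xc2
body[2] xor  r5, r1, r4 → r5=0xd8
body[3] xor  r0, r1, r2 → r0=0x16
body[4] sub  r2, r0, r5 → r2=0x3e
body[5] sub  r0, r3, #30 → r0=0x3a
body[6] mov  r5, r0 → r5=0x3a
epilogue: pop r4=0x0a, sp=0xb2
epilogue: pop r2=0x0c, sp=0xb3
r4 is callee-saved → restored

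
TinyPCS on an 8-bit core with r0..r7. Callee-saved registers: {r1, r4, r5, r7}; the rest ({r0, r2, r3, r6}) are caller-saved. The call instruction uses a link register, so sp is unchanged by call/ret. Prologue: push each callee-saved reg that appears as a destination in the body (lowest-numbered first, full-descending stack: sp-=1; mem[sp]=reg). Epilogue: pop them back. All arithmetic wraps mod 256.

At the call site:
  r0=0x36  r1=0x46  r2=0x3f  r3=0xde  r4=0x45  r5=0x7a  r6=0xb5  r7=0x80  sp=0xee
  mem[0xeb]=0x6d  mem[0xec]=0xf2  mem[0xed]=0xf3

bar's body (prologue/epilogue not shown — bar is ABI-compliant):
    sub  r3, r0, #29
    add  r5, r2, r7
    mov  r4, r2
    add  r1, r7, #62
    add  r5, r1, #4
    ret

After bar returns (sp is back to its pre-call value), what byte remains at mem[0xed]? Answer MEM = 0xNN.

prologue: push r1 -> mem[0xed]=0x46, sp=0xed
prologue: push r4 -> mem[0xec]=0x45, sp=0xec
prologue: push r5 -> mem[0xeb]=0x7a, sp=0xeb
body[0] sub  r3, r0, #29 -> r3=0x19
body[1] add  r5, r2, r7 -> r5=0xbf
body[2] mov  r4, r2 -> r4=0x3f
body[3] add  r1, r7, #62 -> r1=0xbe
body[4] add  r5, r1, #4 -> r5=0xc2
epilogue: pop r5=0x7a, sp=0xec
epilogue: pop r4=0x45, sp=0xed
epilogue: pop r1=0x46, sp=0xee
prologue pushed ['r1', 'r4', 'r5'] at ['0xed', '0xec', '0xeb']

MEM = 0x46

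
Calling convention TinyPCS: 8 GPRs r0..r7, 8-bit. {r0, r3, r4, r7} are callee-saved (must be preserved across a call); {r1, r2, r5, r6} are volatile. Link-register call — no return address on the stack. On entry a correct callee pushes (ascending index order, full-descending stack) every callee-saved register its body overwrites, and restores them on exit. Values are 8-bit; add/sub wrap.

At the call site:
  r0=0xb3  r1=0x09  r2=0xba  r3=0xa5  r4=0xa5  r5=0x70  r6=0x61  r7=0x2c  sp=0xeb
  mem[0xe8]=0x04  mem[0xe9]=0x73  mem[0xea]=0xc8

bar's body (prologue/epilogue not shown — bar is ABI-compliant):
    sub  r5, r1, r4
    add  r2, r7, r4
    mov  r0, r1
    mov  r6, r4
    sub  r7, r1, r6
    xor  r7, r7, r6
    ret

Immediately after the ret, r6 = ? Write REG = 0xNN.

REG = 0xa5

prologue: push r0 -> mem[0xea]=0xb3, sp=0xea
prologue: push r7 -> mem[0xe9]=0x2c, sp=0xe9
body[0] sub  r5, r1, r4 -> r5=0x64
body[1] add  r2, r7, r4 -> r2=0xd1
body[2] mov  r0, r1 -> r0=0x09
body[3] mov  r6, r4 -> r6=0xa5
body[4] sub  r7, r1, r6 -> r7=0x64
body[5] xor  r7, r7, r6 -> r7=0xc1
epilogue: pop r7=0x2c, sp=0xea
epilogue: pop r0=0xb3, sp=0xeb
r6 is caller-saved -> body value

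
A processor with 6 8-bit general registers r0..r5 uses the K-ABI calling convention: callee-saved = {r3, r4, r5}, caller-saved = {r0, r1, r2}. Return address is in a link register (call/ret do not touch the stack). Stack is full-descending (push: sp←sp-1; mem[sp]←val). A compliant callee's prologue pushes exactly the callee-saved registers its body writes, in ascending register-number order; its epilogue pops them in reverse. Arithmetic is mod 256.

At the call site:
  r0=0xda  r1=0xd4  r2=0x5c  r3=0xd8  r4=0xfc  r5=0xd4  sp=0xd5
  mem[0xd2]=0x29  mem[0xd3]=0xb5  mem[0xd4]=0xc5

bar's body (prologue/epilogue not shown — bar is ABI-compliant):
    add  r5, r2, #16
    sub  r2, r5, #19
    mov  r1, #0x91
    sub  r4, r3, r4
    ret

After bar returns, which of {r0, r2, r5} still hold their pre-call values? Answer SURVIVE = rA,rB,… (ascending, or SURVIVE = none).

prologue: push r4 → mem[0xd4]=0xfc, sp=0xd4
prologue: push r5 → mem[0xd3]=0xd4, sp=0xd3
body[0] add  r5, r2, #16 → r5=0x6c
body[1] sub  r2, r5, #19 → r2=0x59
body[2] mov  r1, #0x91 → r1=0x91
body[3] sub  r4, r3, r4 → r4=0xdc
epilogue: pop r5=0xd4, sp=0xd4
epilogue: pop r4=0xfc, sp=0xd5
r0: caller-saved, written=False
r2: caller-saved, written=True
r5: callee-saved, written=True

SURVIVE = r0,r5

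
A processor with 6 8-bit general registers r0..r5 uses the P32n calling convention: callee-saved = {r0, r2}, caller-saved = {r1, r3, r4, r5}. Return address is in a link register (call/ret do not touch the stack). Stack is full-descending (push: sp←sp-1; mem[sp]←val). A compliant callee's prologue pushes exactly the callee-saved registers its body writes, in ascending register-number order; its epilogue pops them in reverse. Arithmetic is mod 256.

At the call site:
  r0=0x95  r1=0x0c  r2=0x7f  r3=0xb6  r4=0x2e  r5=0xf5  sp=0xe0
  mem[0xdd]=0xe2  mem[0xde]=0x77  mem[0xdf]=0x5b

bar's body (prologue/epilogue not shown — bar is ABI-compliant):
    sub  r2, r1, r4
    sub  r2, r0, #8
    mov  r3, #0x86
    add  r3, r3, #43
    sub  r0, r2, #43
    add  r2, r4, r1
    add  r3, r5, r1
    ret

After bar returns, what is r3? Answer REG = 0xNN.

REG = 0x01

prologue: push r0 → mem[0xdf]=0x95, sp=0xdf
prologue: push r2 → mem[0xde]=0x7f, sp=0xde
body[0] sub  r2, r1, r4 → r2=0xde
body[1] sub  r2, r0, #8 → r2=0x8d
body[2] mov  r3, #0x86 → r3=0x86
body[3] add  r3, r3, #43 → r3=0xb1
body[4] sub  r0, r2, #43 → r0=0x62
body[5] add  r2, r4, r1 → r2=0x3a
body[6] add  r3, r5, r1 → r3=0x01
epilogue: pop r2=0x7f, sp=0xdf
epilogue: pop r0=0x95, sp=0xe0
r3 is caller-saved → body value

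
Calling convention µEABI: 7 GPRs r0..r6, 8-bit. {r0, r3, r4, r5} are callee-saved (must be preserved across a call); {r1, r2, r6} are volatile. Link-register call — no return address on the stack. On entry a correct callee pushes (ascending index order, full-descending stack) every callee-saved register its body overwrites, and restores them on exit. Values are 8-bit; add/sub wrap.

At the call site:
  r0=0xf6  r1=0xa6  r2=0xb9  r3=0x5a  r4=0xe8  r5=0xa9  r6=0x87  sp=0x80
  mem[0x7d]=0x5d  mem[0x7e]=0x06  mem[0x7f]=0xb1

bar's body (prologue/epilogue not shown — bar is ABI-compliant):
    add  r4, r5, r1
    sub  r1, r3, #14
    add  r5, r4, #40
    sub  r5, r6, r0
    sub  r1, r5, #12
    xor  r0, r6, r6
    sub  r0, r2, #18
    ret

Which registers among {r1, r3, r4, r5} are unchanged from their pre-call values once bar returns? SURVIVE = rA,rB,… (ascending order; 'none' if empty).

prologue: push r0 -> mem[0x7f]=0xf6, sp=0x7f
prologue: push r4 -> mem[0x7e]=0xe8, sp=0x7e
prologue: push r5 -> mem[0x7d]=0xa9, sp=0x7d
body[0] add  r4, r5, r1 -> r4=0x4f
body[1] sub  r1, r3, #14 -> r1=0x4c
body[2] add  r5, r4, #40 -> r5=0x77
body[3] sub  r5, r6, r0 -> r5=0x91
body[4] sub  r1, r5, #12 -> r1=0x85
body[5] xor  r0, r6, r6 -> r0=0x00
body[6] sub  r0, r2, #18 -> r0=0xa7
epilogue: pop r5=0xa9, sp=0x7e
epilogue: pop r4=0xe8, sp=0x7f
epilogue: pop r0=0xf6, sp=0x80
r1: caller-saved, written=True
r3: callee-saved, written=False
r4: callee-saved, written=True
r5: callee-saved, written=True

SURVIVE = r3,r4,r5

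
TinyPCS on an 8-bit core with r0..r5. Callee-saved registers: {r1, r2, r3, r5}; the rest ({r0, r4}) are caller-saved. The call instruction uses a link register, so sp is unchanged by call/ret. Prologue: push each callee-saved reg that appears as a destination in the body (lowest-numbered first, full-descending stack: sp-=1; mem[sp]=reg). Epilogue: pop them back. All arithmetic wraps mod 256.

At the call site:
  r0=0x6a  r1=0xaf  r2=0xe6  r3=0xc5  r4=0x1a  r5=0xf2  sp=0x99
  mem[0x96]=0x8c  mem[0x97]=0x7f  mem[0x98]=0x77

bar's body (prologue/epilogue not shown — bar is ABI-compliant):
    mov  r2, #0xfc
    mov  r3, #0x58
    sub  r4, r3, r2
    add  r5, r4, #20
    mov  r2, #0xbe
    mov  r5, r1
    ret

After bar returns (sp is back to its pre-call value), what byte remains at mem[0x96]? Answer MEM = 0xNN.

MEM = 0xf2

prologue: push r2 -> mem[0x98]=0xe6, sp=0x98
prologue: push r3 -> mem[0x97]=0xc5, sp=0x97
prologue: push r5 -> mem[0x96]=0xf2, sp=0x96
body[0] mov  r2, #0xfc -> r2=0xfc
body[1] mov  r3, #0x58 -> r3=0x58
body[2] sub  r4, r3, r2 -> r4=0x5c
body[3] add  r5, r4, #20 -> r5=0x70
body[4] mov  r2, #0xbe -> r2=0xbe
body[5] mov  r5, r1 -> r5=0xaf
epilogue: pop r5=0xf2, sp=0x97
epilogue: pop r3=0xc5, sp=0x98
epilogue: pop r2=0xe6, sp=0x99
prologue pushed ['r2', 'r3', 'r5'] at ['0x98', '0x97', '0x96']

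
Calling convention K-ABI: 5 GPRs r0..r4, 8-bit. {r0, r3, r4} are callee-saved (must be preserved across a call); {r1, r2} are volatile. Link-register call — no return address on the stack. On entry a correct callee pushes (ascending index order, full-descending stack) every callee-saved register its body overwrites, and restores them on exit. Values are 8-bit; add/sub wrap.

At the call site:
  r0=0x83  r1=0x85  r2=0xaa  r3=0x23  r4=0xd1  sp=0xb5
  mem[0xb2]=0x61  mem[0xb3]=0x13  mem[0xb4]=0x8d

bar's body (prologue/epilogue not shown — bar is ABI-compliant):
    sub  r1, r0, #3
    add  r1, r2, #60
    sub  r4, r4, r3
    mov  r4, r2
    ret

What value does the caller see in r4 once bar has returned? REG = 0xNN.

prologue: push r4 -> mem[0xb4]=0xd1, sp=0xb4
body[0] sub  r1, r0, #3 -> r1=0x80
body[1] add  r1, r2, #60 -> r1=0xe6
body[2] sub  r4, r4, r3 -> r4=0xae
body[3] mov  r4, r2 -> r4=0xaa
epilogue: pop r4=0xd1, sp=0xb5
r4 is callee-saved -> restored

REG = 0xd1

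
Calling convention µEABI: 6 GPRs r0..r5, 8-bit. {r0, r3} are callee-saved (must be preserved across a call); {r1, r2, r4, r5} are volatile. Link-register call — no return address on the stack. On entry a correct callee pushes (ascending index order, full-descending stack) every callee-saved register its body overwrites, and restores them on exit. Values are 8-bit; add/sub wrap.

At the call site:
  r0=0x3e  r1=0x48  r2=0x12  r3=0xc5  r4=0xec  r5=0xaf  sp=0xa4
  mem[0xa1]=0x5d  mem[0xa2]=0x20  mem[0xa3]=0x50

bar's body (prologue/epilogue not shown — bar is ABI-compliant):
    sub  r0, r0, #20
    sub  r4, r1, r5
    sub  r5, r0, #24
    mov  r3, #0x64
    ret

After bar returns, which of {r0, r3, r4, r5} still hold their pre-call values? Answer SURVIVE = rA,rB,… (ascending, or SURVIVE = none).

prologue: push r0 -> mem[0xa3]=0x3e, sp=0xa3
prologue: push r3 -> mem[0xa2]=0xc5, sp=0xa2
body[0] sub  r0, r0, #20 -> r0=0x2a
body[1] sub  r4, r1, r5 -> r4=0x99
body[2] sub  r5, r0, #24 -> r5=0x12
body[3] mov  r3, #0x64 -> r3=0x64
epilogue: pop r3=0xc5, sp=0xa3
epilogue: pop r0=0x3e, sp=0xa4
r0: callee-saved, written=True
r3: callee-saved, written=True
r4: caller-saved, written=True
r5: caller-saved, written=True

SURVIVE = r0,r3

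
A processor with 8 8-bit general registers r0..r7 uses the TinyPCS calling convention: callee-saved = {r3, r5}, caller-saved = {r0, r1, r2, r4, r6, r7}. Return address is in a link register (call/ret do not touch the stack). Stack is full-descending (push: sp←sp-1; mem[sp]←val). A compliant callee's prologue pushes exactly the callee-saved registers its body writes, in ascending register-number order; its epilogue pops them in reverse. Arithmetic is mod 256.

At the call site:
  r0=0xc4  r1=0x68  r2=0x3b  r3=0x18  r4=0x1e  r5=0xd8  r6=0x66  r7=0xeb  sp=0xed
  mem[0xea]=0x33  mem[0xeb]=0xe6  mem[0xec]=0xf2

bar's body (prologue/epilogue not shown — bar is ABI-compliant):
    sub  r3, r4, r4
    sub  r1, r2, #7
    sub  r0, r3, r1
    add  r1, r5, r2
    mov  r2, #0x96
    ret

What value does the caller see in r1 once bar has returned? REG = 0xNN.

REG = 0x13

prologue: push r3 → mem[0xec]=0x18, sp=0xec
body[0] sub  r3, r4, r4 → r3=0x00
body[1] sub  r1, r2, #7 → r1=0x34
body[2] sub  r0, r3, r1 → r0=0xcc
body[3] add  r1, r5, r2 → r1=0x13
body[4] mov  r2, #0x96 → r2=0x96
epilogue: pop r3=0x18, sp=0xed
r1 is caller-saved → body value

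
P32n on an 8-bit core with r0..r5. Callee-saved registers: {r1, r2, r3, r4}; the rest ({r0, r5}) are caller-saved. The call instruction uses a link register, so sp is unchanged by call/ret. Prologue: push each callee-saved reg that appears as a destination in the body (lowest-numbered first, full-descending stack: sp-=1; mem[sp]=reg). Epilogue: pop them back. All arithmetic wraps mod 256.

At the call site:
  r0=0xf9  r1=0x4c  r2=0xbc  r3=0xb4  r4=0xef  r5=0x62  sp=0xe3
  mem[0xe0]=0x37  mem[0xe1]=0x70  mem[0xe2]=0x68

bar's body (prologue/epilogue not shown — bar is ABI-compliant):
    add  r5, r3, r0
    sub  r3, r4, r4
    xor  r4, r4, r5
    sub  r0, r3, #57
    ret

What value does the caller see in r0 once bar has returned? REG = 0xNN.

prologue: push r3 → mem[0xe2]=0xb4, sp=0xe2
prologue: push r4 → mem[0xe1]=0xef, sp=0xe1
body[0] add  r5, r3, r0 → r5=0xad
body[1] sub  r3, r4, r4 → r3=0x00
body[2] xor  r4, r4, r5 → r4=0x42
body[3] sub  r0, r3, #57 → r0=0xc7
epilogue: pop r4=0xef, sp=0xe2
epilogue: pop r3=0xb4, sp=0xe3
r0 is caller-saved → body value

REG = 0xc7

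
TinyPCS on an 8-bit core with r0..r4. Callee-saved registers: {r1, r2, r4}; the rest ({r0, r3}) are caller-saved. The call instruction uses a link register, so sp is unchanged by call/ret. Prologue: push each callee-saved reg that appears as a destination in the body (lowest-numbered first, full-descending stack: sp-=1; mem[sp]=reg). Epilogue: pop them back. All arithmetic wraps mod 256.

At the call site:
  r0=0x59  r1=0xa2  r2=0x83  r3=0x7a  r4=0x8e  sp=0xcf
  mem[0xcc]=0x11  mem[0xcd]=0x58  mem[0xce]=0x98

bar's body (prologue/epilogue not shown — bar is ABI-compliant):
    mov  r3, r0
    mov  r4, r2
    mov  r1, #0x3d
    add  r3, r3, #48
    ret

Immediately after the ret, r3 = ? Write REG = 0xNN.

prologue: push r1 -> mem[0xce]=0xa2, sp=0xce
prologue: push r4 -> mem[0xcd]=0x8e, sp=0xcd
body[0] mov  r3, r0 -> r3=0x59
body[1] mov  r4, r2 -> r4=0x83
body[2] mov  r1, #0x3d -> r1=0x3d
body[3] add  r3, r3, #48 -> r3=0x89
epilogue: pop r4=0x8e, sp=0xce
epilogue: pop r1=0xa2, sp=0xcf
r3 is caller-saved -> body value

REG = 0x89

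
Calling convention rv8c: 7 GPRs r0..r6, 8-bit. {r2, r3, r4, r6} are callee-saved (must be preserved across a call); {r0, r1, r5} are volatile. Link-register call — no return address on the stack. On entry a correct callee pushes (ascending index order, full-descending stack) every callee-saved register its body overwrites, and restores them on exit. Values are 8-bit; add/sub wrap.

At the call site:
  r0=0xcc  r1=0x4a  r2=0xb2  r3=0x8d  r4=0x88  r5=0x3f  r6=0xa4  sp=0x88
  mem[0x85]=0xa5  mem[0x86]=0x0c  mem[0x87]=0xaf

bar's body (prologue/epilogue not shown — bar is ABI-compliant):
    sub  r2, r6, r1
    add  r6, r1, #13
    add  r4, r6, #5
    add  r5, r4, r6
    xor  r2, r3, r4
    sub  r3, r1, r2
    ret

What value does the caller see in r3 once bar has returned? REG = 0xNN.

prologue: push r2 → mem[0x87]=0xb2, sp=0x87
prologue: push r3 → mem[0x86]=0x8d, sp=0x86
prologue: push r4 → mem[0x85]=0x88, sp=0x85
prologue: push r6 → mem[0x84]=0xa4, sp=0x84
body[0] sub  r2, r6, r1 → r2=0x5a
body[1] add  r6, r1, #13 → r6=0x57
body[2] add  r4, r6, #5 → r4=0x5c
body[3] add  r5, r4, r6 → r5=0xb3
body[4] xor  r2, r3, r4 → r2=0xd1
body[5] sub  r3, r1, r2 → r3=0x79
epilogue: pop r6=0xa4, sp=0x85
epilogue: pop r4=0x88, sp=0x86
epilogue: pop r3=0x8d, sp=0x87
epilogue: pop r2=0xb2, sp=0x88
r3 is callee-saved → restored

REG = 0x8d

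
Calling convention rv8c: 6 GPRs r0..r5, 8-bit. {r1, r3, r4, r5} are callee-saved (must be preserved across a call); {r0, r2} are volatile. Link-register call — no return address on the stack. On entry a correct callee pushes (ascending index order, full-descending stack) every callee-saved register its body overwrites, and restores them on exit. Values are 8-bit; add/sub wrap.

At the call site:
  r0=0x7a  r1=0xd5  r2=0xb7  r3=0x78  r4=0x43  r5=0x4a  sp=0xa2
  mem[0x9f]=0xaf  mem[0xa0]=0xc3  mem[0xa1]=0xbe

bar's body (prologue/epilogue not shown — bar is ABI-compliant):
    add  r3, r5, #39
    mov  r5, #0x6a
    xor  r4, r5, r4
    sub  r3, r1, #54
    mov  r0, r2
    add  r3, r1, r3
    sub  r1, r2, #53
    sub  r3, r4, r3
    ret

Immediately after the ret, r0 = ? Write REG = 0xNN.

prologue: push r1 → mem[0xa1]=0xd5, sp=0xa1
prologue: push r3 → mem[0xa0]=0x78, sp=0xa0
prologue: push r4 → mem[0x9f]=0x43, sp=0x9f
prologue: push r5 → mem[0x9e]=0x4a, sp=0x9e
body[0] add  r3, r5, #39 → r3=0x71
body[1] mov  r5, #0x6a → r5=0x6a
body[2] xor  r4, r5, r4 → r4=0x29
body[3] sub  r3, r1, #54 → r3=0x9f
body[4] mov  r0, r2 → r0=0xb7
body[5] add  r3, r1, r3 → r3=0x74
body[6] sub  r1, r2, #53 → r1=0x82
body[7] sub  r3, r4, r3 → r3=0xb5
epilogue: pop r5=0x4a, sp=0x9f
epilogue: pop r4=0x43, sp=0xa0
epilogue: pop r3=0x78, sp=0xa1
epilogue: pop r1=0xd5, sp=0xa2
r0 is caller-saved → body value

REG = 0xb7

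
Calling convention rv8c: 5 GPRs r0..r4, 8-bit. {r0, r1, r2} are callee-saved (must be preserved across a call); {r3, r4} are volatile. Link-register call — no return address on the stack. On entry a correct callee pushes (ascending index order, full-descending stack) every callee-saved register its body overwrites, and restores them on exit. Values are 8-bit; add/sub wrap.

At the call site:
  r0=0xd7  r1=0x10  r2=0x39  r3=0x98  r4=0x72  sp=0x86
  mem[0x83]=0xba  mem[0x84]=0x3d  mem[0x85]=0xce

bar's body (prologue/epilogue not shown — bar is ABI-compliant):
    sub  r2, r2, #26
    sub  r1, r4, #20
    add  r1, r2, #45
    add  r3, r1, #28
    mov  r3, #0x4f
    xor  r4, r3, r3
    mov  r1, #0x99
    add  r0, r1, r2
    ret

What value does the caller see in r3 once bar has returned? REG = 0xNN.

prologue: push r0 → mem[0x85]=0xd7, sp=0x85
prologue: push r1 → mem[0x84]=0x10, sp=0x84
prologue: push r2 → mem[0x83]=0x39, sp=0x83
body[0] sub  r2, r2, #26 → r2=0x1f
body[1] sub  r1, r4, #20 → r1=0x5e
body[2] add  r1, r2, #45 → r1=0x4c
body[3] add  r3, r1, #28 → r3=0x68
body[4] mov  r3, #0x4f → r3=0x4f
body[5] xor  r4, r3, r3 → r4=0x00
body[6] mov  r1, #0x99 → r1=0x99
body[7] add  r0, r1, r2 → r0=0xb8
epilogue: pop r2=0x39, sp=0x84
epilogue: pop r1=0x10, sp=0x85
epilogue: pop r0=0xd7, sp=0x86
r3 is caller-saved → body value

REG = 0x4f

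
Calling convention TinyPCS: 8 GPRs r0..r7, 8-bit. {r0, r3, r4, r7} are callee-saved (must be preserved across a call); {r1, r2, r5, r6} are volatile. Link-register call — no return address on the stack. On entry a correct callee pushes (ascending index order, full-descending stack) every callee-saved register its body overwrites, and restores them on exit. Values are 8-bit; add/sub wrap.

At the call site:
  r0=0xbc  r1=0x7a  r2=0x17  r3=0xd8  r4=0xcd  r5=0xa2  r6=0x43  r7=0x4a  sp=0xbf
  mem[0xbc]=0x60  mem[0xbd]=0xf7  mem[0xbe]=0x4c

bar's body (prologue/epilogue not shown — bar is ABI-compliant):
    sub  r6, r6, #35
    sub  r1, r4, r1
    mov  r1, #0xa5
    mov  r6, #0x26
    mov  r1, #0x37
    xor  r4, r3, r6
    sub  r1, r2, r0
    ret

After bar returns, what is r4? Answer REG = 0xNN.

REG = 0xcd

prologue: push r4 → mem[0xbe]=0xcd, sp=0xbe
body[0] sub  r6, r6, #35 → r6=0x20
body[1] sub  r1, r4, r1 → r1=0x53
body[2] mov  r1, #0xa5 → r1=0xa5
body[3] mov  r6, #0x26 → r6=0x26
body[4] mov  r1, #0x37 → r1=0x37
body[5] xor  r4, r3, r6 → r4=0xfe
body[6] sub  r1, r2, r0 → r1=0x5b
epilogue: pop r4=0xcd, sp=0xbf
r4 is callee-saved → restored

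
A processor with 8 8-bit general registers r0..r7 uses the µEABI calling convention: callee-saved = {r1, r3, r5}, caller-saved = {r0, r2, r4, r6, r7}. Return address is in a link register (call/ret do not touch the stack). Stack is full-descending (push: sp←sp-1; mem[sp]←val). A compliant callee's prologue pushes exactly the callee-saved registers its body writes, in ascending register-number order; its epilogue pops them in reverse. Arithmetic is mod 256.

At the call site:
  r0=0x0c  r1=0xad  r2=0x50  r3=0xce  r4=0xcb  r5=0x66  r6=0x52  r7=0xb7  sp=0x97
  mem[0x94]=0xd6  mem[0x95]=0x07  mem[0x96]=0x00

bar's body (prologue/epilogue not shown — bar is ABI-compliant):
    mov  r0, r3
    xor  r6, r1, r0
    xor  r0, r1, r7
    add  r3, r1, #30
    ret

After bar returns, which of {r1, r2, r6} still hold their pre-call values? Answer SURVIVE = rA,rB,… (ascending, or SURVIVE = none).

prologue: push r3 -> mem[0x96]=0xce, sp=0x96
body[0] mov  r0, r3 -> r0=0xce
body[1] xor  r6, r1, r0 -> r6=0x63
body[2] xor  r0, r1, r7 -> r0=0x1a
body[3] add  r3, r1, #30 -> r3=0xcb
epilogue: pop r3=0xce, sp=0x97
r1: callee-saved, written=False
r2: caller-saved, written=False
r6: caller-saved, written=True

SURVIVE = r1,r2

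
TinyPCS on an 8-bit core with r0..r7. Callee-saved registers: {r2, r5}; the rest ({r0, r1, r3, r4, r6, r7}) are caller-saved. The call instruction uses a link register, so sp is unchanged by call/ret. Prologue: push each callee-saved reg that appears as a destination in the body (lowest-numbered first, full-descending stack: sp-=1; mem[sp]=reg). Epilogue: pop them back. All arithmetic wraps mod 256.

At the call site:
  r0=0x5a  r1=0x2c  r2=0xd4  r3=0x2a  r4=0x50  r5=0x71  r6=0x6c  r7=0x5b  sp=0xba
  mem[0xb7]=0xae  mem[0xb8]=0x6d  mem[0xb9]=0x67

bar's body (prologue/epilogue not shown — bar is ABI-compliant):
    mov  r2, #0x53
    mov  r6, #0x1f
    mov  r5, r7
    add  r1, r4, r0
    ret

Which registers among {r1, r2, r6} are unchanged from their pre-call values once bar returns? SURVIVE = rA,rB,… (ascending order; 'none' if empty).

prologue: push r2 → mem[0xb9]=0xd4, sp=0xb9
prologue: push r5 → mem[0xb8]=0x71, sp=0xb8
body[0] mov  r2, #0x53 → r2=0x53
body[1] mov  r6, #0x1f → r6=0x1f
body[2] mov  r5, r7 → r5=0x5b
body[3] add  r1, r4, r0 → r1=0xaa
epilogue: pop r5=0x71, sp=0xb9
epilogue: pop r2=0xd4, sp=0xba
r1: caller-saved, written=True
r2: callee-saved, written=True
r6: caller-saved, written=True

SURVIVE = r2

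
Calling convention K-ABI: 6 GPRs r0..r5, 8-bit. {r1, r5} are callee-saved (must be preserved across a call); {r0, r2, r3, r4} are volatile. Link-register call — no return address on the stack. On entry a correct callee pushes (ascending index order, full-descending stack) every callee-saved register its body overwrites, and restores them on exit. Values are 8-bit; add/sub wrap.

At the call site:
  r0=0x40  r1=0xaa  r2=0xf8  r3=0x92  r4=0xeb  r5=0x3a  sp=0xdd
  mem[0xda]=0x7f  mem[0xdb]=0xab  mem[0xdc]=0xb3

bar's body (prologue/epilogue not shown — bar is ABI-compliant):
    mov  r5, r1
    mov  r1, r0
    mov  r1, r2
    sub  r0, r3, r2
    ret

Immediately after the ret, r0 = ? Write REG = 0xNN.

prologue: push r1 → mem[0xdc]=0xaa, sp=0xdc
prologue: push r5 → mem[0xdb]=0x3a, sp=0xdb
body[0] mov  r5, r1 → r5=0xaa
body[1] mov  r1, r0 → r1=0x40
body[2] mov  r1, r2 → r1=0xf8
body[3] sub  r0, r3, r2 → r0=0x9a
epilogue: pop r5=0x3a, sp=0xdc
epilogue: pop r1=0xaa, sp=0xdd
r0 is caller-saved → body value

REG = 0x9a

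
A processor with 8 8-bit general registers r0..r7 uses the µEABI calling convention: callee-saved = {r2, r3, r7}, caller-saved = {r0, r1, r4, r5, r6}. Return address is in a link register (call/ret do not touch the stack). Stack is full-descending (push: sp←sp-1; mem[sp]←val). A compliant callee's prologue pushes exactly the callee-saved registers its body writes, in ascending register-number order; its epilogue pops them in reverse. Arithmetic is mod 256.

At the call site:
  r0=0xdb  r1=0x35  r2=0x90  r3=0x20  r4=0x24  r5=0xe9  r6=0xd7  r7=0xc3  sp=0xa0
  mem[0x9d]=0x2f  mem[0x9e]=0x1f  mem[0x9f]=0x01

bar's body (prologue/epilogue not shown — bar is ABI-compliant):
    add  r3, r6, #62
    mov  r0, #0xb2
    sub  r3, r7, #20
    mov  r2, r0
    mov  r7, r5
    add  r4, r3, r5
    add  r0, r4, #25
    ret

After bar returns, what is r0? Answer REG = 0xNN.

REG = 0xb1

prologue: push r2 → mem[0x9f]=0x90, sp=0x9f
prologue: push r3 → mem[0x9e]=0x20, sp=0x9e
prologue: push r7 → mem[0x9d]=0xc3, sp=0x9d
body[0] add  r3, r6, #62 → r3=0x15
body[1] mov  r0, #0xb2 → r0=0xb2
body[2] sub  r3, r7, #20 → r3=0xaf
body[3] mov  r2, r0 → r2=0xb2
body[4] mov  r7, r5 → r7=0xe9
body[5] add  r4, r3, r5 → r4=0x98
body[6] add  r0, r4, #25 → r0=0xb1
epilogue: pop r7=0xc3, sp=0x9e
epilogue: pop r3=0x20, sp=0x9f
epilogue: pop r2=0x90, sp=0xa0
r0 is caller-saved → body value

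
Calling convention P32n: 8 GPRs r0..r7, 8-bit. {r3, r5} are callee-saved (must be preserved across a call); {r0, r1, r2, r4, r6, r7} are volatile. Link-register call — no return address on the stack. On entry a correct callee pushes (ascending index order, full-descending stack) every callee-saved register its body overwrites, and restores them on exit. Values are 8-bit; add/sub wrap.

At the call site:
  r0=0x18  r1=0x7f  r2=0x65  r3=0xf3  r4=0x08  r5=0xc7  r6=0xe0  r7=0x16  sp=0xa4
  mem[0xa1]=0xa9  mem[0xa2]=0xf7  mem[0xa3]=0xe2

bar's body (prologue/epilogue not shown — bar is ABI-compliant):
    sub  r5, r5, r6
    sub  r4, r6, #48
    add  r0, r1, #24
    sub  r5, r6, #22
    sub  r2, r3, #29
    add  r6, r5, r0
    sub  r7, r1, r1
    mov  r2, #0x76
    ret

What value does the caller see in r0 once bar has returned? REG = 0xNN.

prologue: push r5 -> mem[0xa3]=0xc7, sp=0xa3
body[0] sub  r5, r5, r6 -> r5=0xe7
body[1] sub  r4, r6, #48 -> r4=0xb0
body[2] add  r0, r1, #24 -> r0=0x97
body[3] sub  r5, r6, #22 -> r5=0xca
body[4] sub  r2, r3, #29 -> r2=0xd6
body[5] add  r6, r5, r0 -> r6=0x61
body[6] sub  r7, r1, r1 -> r7=0x00
body[7] mov  r2, #0x76 -> r2=0x76
epilogue: pop r5=0xc7, sp=0xa4
r0 is caller-saved -> body value

REG = 0x97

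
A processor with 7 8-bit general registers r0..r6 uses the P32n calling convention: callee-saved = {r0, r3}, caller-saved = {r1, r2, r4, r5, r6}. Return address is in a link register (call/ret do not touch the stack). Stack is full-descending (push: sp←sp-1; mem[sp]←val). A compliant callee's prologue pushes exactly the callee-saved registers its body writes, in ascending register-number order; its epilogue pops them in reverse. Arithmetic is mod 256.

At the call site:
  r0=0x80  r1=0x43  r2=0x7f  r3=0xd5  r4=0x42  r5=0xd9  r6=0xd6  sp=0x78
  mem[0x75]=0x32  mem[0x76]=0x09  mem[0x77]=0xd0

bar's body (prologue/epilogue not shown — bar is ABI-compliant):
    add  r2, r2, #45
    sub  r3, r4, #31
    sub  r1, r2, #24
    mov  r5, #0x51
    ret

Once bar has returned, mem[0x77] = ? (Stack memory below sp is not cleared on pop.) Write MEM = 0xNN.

MEM = 0xd5

prologue: push r3 -> mem[0x77]=0xd5, sp=0x77
body[0] add  r2, r2, #45 -> r2=0xac
body[1] sub  r3, r4, #31 -> r3=0x23
body[2] sub  r1, r2, #24 -> r1=0x94
body[3] mov  r5, #0x51 -> r5=0x51
epilogue: pop r3=0xd5, sp=0x78
prologue pushed ['r3'] at ['0x77']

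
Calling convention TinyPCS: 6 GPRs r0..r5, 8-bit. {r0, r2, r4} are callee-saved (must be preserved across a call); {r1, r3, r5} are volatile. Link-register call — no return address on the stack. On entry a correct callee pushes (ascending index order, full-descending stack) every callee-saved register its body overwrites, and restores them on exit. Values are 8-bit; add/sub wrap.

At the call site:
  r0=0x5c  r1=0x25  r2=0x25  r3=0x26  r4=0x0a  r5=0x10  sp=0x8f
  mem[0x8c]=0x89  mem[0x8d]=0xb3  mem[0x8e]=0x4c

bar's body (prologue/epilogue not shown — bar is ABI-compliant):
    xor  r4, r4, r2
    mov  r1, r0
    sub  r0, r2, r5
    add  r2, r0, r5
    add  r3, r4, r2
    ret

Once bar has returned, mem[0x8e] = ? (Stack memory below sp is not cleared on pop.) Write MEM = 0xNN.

prologue: push r0 → mem[0x8e]=0x5c, sp=0x8e
prologue: push r2 → mem[0x8d]=0x25, sp=0x8d
prologue: push r4 → mem[0x8c]=0x0a, sp=0x8c
body[0] xor  r4, r4, r2 → r4=0x2f
body[1] mov  r1, r0 → r1=0x5c
body[2] sub  r0, r2, r5 → r0=0x15
body[3] add  r2, r0, r5 → r2=0x25
body[4] add  r3, r4, r2 → r3=0x54
epilogue: pop r4=0x0a, sp=0x8d
epilogue: pop r2=0x25, sp=0x8e
epilogue: pop r0=0x5c, sp=0x8f
prologue pushed ['r0', 'r2', 'r4'] at ['0x8e', '0x8d', '0x8c']

MEM = 0x5c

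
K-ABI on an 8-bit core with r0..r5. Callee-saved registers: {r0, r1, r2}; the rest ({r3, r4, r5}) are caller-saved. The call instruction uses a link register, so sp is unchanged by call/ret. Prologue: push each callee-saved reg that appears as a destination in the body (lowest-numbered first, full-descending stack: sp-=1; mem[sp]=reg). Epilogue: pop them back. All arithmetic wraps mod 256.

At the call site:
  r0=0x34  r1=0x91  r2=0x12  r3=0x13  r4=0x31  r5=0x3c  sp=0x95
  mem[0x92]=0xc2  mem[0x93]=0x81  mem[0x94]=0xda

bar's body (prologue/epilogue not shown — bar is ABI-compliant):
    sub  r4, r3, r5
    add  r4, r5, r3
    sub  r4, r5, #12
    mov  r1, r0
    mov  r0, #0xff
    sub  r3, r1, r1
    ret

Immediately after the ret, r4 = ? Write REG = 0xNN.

REG = 0x30

prologue: push r0 → mem[0x94]=0x34, sp=0x94
prologue: push r1 → mem[0x93]=0x91, sp=0x93
body[0] sub  r4, r3, r5 → r4=0xd7
body[1] add  r4, r5, r3 → r4=0x4f
body[2] sub  r4, r5, #12 → r4=0x30
body[3] mov  r1, r0 → r1=0x34
body[4] mov  r0, #0xff → r0=0xff
body[5] sub  r3, r1, r1 → r3=0x00
epilogue: pop r1=0x91, sp=0x94
epilogue: pop r0=0x34, sp=0x95
r4 is caller-saved → body value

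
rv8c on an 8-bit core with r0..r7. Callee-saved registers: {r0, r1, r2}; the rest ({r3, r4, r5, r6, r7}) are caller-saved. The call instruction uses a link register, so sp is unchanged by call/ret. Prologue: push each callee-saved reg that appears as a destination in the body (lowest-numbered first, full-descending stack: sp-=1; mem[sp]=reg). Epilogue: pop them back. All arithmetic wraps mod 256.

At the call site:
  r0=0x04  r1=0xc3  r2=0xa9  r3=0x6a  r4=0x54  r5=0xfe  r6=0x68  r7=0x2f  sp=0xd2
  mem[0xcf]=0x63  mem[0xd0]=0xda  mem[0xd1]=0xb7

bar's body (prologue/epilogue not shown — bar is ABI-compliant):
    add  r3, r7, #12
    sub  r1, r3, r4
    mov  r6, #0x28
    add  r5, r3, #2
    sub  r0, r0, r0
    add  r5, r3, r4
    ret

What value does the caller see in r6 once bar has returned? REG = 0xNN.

prologue: push r0 → mem[0xd1]=0x04, sp=0xd1
prologue: push r1 → mem[0xd0]=0xc3, sp=0xd0
body[0] add  r3, r7, #12 → r3=0x3b
body[1] sub  r1, r3, r4 → r1=0xe7
body[2] mov  r6, #0x28 → r6=0x28
body[3] add  r5, r3, #2 → r5=0x3d
body[4] sub  r0, r0, r0 → r0=0x00
body[5] add  r5, r3, r4 → r5=0x8f
epilogue: pop r1=0xc3, sp=0xd1
epilogue: pop r0=0x04, sp=0xd2
r6 is caller-saved → body value

REG = 0x28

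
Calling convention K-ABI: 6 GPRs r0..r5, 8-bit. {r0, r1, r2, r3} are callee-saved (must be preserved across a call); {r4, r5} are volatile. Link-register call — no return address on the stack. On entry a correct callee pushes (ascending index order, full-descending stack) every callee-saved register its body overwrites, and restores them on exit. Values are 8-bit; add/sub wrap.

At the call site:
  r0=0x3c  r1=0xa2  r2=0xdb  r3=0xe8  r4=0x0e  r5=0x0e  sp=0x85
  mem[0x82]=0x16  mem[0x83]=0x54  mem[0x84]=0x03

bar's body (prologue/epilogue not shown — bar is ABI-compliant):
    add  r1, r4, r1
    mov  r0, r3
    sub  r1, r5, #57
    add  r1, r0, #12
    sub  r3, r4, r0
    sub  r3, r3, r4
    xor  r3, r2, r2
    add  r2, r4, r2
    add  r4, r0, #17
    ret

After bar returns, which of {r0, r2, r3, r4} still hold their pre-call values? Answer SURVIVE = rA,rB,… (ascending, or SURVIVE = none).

prologue: push r0 -> mem[0x84]=0x3c, sp=0x84
prologue: push r1 -> mem[0x83]=0xa2, sp=0x83
prologue: push r2 -> mem[0x82]=0xdb, sp=0x82
prologue: push r3 -> mem[0x81]=0xe8, sp=0x81
body[0] add  r1, r4, r1 -> r1=0xb0
body[1] mov  r0, r3 -> r0=0xe8
body[2] sub  r1, r5, #57 -> r1=0xd5
body[3] add  r1, r0, #12 -> r1=0xf4
body[4] sub  r3, r4, r0 -> r3=0x26
body[5] sub  r3, r3, r4 -> r3=0x18
body[6] xor  r3, r2, r2 -> r3=0x00
body[7] add  r2, r4, r2 -> r2=0xe9
body[8] add  r4, r0, #17 -> r4=0xf9
epilogue: pop r3=0xe8, sp=0x82
epilogue: pop r2=0xdb, sp=0x83
epilogue: pop r1=0xa2, sp=0x84
epilogue: pop r0=0x3c, sp=0x85
r0: callee-saved, written=True
r2: callee-saved, written=True
r3: callee-saved, written=True
r4: caller-saved, written=True

SURVIVE = r0,r2,r3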